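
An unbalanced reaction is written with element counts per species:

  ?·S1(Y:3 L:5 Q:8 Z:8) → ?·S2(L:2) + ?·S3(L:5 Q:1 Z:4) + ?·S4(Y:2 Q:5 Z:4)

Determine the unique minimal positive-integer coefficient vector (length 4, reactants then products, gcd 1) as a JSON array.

Y: 4·3 = 12 | 5·0+2·0+6·2 = 12
L: 4·5 = 20 | 5·2+2·5+6·0 = 20
Q: 4·8 = 32 | 5·0+2·1+6·5 = 32
Z: 4·8 = 32 | 5·0+2·4+6·4 = 32
gcd(4,5,2,6) = 1

Coefficients: [4, 5, 2, 6]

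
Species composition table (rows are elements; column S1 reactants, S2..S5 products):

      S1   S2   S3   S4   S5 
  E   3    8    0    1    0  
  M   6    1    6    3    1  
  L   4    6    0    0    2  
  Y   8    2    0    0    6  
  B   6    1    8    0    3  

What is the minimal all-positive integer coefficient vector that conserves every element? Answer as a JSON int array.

E: 4·3 = 12 | 1·8+1·0+4·1+5·0 = 12
M: 4·6 = 24 | 1·1+1·6+4·3+5·1 = 24
L: 4·4 = 16 | 1·6+1·0+4·0+5·2 = 16
Y: 4·8 = 32 | 1·2+1·0+4·0+5·6 = 32
B: 4·6 = 24 | 1·1+1·8+4·0+5·3 = 24
gcd(4,1,1,4,5) = 1

Coefficients: [4, 1, 1, 4, 5]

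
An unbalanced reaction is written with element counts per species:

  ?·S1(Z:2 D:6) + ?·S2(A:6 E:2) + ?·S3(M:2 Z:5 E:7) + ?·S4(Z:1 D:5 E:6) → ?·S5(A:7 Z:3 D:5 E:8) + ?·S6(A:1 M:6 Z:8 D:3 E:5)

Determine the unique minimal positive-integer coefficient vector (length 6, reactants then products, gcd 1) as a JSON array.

A: 3·0+6·6+3·0+2·0 = 36 | 5·7+1·1 = 36
M: 3·0+6·0+3·2+2·0 = 6 | 5·0+1·6 = 6
Z: 3·2+6·0+3·5+2·1 = 23 | 5·3+1·8 = 23
D: 3·6+6·0+3·0+2·5 = 28 | 5·5+1·3 = 28
E: 3·0+6·2+3·7+2·6 = 45 | 5·8+1·5 = 45
gcd(3,6,3,2,5,1) = 1

Coefficients: [3, 6, 3, 2, 5, 1]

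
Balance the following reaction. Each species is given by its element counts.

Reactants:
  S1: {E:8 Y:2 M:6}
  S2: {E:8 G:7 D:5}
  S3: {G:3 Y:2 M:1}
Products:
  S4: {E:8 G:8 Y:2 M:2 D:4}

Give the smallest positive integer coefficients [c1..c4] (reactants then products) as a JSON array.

E: 1·8+4·8+4·0 = 40 | 5·8 = 40
G: 1·0+4·7+4·3 = 40 | 5·8 = 40
Y: 1·2+4·0+4·2 = 10 | 5·2 = 10
M: 1·6+4·0+4·1 = 10 | 5·2 = 10
D: 1·0+4·5+4·0 = 20 | 5·4 = 20
gcd(1,4,4,5) = 1

Coefficients: [1, 4, 4, 5]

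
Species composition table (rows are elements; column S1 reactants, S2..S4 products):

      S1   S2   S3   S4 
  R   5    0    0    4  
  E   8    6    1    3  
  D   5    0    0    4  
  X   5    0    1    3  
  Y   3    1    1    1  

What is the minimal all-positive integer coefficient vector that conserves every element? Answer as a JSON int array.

R: 4·5 = 20 | 2·0+5·0+5·4 = 20
E: 4·8 = 32 | 2·6+5·1+5·3 = 32
D: 4·5 = 20 | 2·0+5·0+5·4 = 20
X: 4·5 = 20 | 2·0+5·1+5·3 = 20
Y: 4·3 = 12 | 2·1+5·1+5·1 = 12
gcd(4,2,5,5) = 1

Coefficients: [4, 2, 5, 5]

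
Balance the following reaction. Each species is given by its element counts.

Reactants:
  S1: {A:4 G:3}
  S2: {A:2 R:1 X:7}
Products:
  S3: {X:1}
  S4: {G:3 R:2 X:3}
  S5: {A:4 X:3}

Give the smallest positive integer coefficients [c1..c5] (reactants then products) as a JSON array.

A: 1·4+2·2 = 8 | 5·0+1·0+2·4 = 8
G: 1·3+2·0 = 3 | 5·0+1·3+2·0 = 3
R: 1·0+2·1 = 2 | 5·0+1·2+2·0 = 2
X: 1·0+2·7 = 14 | 5·1+1·3+2·3 = 14
gcd(1,2,5,1,2) = 1

Coefficients: [1, 2, 5, 1, 2]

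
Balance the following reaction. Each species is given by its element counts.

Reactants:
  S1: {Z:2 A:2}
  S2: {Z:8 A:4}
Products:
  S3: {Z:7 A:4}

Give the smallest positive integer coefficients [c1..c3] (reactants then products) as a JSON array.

Coefficients: [2, 3, 4]

Z: 2·2+3·8 = 28 | 4·7 = 28
A: 2·2+3·4 = 16 | 4·4 = 16
gcd(2,3,4) = 1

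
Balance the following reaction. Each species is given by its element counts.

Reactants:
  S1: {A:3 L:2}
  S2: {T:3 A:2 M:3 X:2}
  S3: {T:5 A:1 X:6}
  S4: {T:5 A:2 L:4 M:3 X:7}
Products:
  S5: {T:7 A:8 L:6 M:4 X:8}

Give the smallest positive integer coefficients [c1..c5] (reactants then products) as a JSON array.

Coefficients: [5, 2, 1, 2, 3]

T: 5·0+2·3+1·5+2·5 = 21 | 3·7 = 21
A: 5·3+2·2+1·1+2·2 = 24 | 3·8 = 24
L: 5·2+2·0+1·0+2·4 = 18 | 3·6 = 18
M: 5·0+2·3+1·0+2·3 = 12 | 3·4 = 12
X: 5·0+2·2+1·6+2·7 = 24 | 3·8 = 24
gcd(5,2,1,2,3) = 1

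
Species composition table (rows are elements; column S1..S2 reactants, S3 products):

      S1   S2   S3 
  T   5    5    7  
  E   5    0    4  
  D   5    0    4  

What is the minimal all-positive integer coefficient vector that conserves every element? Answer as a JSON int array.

Coefficients: [4, 3, 5]

T: 4·5+3·5 = 35 | 5·7 = 35
E: 4·5+3·0 = 20 | 5·4 = 20
D: 4·5+3·0 = 20 | 5·4 = 20
gcd(4,3,5) = 1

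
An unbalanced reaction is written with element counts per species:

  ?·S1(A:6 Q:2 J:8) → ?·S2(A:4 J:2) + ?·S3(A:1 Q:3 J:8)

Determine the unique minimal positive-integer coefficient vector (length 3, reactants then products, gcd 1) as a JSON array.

A: 3·6 = 18 | 4·4+2·1 = 18
Q: 3·2 = 6 | 4·0+2·3 = 6
J: 3·8 = 24 | 4·2+2·8 = 24
gcd(3,4,2) = 1

Coefficients: [3, 4, 2]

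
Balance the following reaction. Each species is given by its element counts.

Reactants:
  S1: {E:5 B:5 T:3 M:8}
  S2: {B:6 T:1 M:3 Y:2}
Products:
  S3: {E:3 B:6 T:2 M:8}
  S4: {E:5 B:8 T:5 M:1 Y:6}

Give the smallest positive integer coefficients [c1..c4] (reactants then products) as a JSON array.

Coefficients: [4, 3, 5, 1]

E: 4·5+3·0 = 20 | 5·3+1·5 = 20
B: 4·5+3·6 = 38 | 5·6+1·8 = 38
T: 4·3+3·1 = 15 | 5·2+1·5 = 15
M: 4·8+3·3 = 41 | 5·8+1·1 = 41
Y: 4·0+3·2 = 6 | 5·0+1·6 = 6
gcd(4,3,5,1) = 1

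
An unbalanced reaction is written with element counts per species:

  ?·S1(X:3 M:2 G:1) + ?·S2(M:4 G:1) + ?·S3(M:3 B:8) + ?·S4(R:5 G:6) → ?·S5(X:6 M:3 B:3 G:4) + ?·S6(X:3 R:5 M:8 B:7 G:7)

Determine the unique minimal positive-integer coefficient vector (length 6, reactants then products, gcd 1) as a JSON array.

Coefficients: [5, 2, 3, 3, 1, 3]

X: 5·3+2·0+3·0+3·0 = 15 | 1·6+3·3 = 15
R: 5·0+2·0+3·0+3·5 = 15 | 1·0+3·5 = 15
M: 5·2+2·4+3·3+3·0 = 27 | 1·3+3·8 = 27
B: 5·0+2·0+3·8+3·0 = 24 | 1·3+3·7 = 24
G: 5·1+2·1+3·0+3·6 = 25 | 1·4+3·7 = 25
gcd(5,2,3,3,1,3) = 1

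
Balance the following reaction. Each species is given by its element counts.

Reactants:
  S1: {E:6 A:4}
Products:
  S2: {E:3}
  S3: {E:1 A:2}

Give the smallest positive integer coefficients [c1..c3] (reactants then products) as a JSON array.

Coefficients: [3, 4, 6]

E: 3·6 = 18 | 4·3+6·1 = 18
A: 3·4 = 12 | 4·0+6·2 = 12
gcd(3,4,6) = 1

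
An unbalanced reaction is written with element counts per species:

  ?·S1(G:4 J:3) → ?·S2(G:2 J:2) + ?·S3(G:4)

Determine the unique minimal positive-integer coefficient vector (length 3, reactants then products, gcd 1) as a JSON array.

G: 4·4 = 16 | 6·2+1·4 = 16
J: 4·3 = 12 | 6·2+1·0 = 12
gcd(4,6,1) = 1

Coefficients: [4, 6, 1]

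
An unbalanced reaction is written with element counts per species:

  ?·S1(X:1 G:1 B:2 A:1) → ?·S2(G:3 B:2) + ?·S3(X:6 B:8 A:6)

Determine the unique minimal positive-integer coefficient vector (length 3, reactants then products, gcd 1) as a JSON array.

X: 6·1 = 6 | 2·0+1·6 = 6
G: 6·1 = 6 | 2·3+1·0 = 6
B: 6·2 = 12 | 2·2+1·8 = 12
A: 6·1 = 6 | 2·0+1·6 = 6
gcd(6,2,1) = 1

Coefficients: [6, 2, 1]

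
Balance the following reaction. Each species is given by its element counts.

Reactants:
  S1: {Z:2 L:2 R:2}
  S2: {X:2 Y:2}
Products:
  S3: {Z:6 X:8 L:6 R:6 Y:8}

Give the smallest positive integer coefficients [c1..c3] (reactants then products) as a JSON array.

Z: 3·2+4·0 = 6 | 1·6 = 6
X: 3·0+4·2 = 8 | 1·8 = 8
L: 3·2+4·0 = 6 | 1·6 = 6
R: 3·2+4·0 = 6 | 1·6 = 6
Y: 3·0+4·2 = 8 | 1·8 = 8
gcd(3,4,1) = 1

Coefficients: [3, 4, 1]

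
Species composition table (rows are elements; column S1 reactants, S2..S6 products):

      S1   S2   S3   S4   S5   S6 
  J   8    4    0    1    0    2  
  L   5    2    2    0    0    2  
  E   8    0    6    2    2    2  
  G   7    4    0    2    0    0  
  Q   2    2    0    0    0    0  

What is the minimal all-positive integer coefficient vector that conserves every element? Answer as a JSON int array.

J: 4·8 = 32 | 4·4+1·0+6·1+2·0+5·2 = 32
L: 4·5 = 20 | 4·2+1·2+6·0+2·0+5·2 = 20
E: 4·8 = 32 | 4·0+1·6+6·2+2·2+5·2 = 32
G: 4·7 = 28 | 4·4+1·0+6·2+2·0+5·0 = 28
Q: 4·2 = 8 | 4·2+1·0+6·0+2·0+5·0 = 8
gcd(4,4,1,6,2,5) = 1

Coefficients: [4, 4, 1, 6, 2, 5]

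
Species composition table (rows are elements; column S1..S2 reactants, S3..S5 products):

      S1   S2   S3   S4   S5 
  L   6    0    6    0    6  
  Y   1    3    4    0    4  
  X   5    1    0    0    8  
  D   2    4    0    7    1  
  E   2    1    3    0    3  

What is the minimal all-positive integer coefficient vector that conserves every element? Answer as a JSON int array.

Coefficients: [4, 4, 1, 3, 3]

L: 4·6+4·0 = 24 | 1·6+3·0+3·6 = 24
Y: 4·1+4·3 = 16 | 1·4+3·0+3·4 = 16
X: 4·5+4·1 = 24 | 1·0+3·0+3·8 = 24
D: 4·2+4·4 = 24 | 1·0+3·7+3·1 = 24
E: 4·2+4·1 = 12 | 1·3+3·0+3·3 = 12
gcd(4,4,1,3,3) = 1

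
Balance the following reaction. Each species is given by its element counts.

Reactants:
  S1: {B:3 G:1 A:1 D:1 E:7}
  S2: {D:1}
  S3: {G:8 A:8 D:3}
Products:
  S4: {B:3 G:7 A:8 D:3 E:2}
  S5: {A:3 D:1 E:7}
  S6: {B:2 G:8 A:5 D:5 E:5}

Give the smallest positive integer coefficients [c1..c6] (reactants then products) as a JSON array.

Coefficients: [5, 6, 5, 3, 2, 3]

B: 5·3+6·0+5·0 = 15 | 3·3+2·0+3·2 = 15
G: 5·1+6·0+5·8 = 45 | 3·7+2·0+3·8 = 45
A: 5·1+6·0+5·8 = 45 | 3·8+2·3+3·5 = 45
D: 5·1+6·1+5·3 = 26 | 3·3+2·1+3·5 = 26
E: 5·7+6·0+5·0 = 35 | 3·2+2·7+3·5 = 35
gcd(5,6,5,3,2,3) = 1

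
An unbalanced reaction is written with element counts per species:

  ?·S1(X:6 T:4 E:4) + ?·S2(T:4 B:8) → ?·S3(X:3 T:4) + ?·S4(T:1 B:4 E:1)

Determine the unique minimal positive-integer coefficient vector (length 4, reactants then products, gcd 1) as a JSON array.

X: 1·6+2·0 = 6 | 2·3+4·0 = 6
T: 1·4+2·4 = 12 | 2·4+4·1 = 12
B: 1·0+2·8 = 16 | 2·0+4·4 = 16
E: 1·4+2·0 = 4 | 2·0+4·1 = 4
gcd(1,2,2,4) = 1

Coefficients: [1, 2, 2, 4]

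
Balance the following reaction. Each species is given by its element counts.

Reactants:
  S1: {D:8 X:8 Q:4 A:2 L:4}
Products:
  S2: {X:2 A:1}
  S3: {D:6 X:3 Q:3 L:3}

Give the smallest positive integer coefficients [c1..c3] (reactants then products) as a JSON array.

D: 3·8 = 24 | 6·0+4·6 = 24
X: 3·8 = 24 | 6·2+4·3 = 24
Q: 3·4 = 12 | 6·0+4·3 = 12
A: 3·2 = 6 | 6·1+4·0 = 6
L: 3·4 = 12 | 6·0+4·3 = 12
gcd(3,6,4) = 1

Coefficients: [3, 6, 4]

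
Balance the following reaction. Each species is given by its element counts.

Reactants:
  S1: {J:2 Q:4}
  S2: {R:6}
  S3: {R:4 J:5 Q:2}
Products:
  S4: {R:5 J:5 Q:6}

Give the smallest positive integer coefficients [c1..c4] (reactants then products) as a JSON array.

Coefficients: [5, 2, 2, 4]

R: 5·0+2·6+2·4 = 20 | 4·5 = 20
J: 5·2+2·0+2·5 = 20 | 4·5 = 20
Q: 5·4+2·0+2·2 = 24 | 4·6 = 24
gcd(5,2,2,4) = 1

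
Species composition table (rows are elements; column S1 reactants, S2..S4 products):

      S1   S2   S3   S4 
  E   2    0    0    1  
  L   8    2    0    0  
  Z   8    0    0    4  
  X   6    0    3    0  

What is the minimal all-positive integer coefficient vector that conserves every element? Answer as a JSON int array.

Coefficients: [1, 4, 2, 2]

E: 1·2 = 2 | 4·0+2·0+2·1 = 2
L: 1·8 = 8 | 4·2+2·0+2·0 = 8
Z: 1·8 = 8 | 4·0+2·0+2·4 = 8
X: 1·6 = 6 | 4·0+2·3+2·0 = 6
gcd(1,4,2,2) = 1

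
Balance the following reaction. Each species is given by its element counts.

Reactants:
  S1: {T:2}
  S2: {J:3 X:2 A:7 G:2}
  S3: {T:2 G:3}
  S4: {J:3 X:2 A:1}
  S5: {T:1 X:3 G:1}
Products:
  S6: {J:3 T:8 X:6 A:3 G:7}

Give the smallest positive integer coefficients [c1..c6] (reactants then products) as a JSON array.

J: 5·0+1·3+5·0+2·3+4·0 = 9 | 3·3 = 9
T: 5·2+1·0+5·2+2·0+4·1 = 24 | 3·8 = 24
X: 5·0+1·2+5·0+2·2+4·3 = 18 | 3·6 = 18
A: 5·0+1·7+5·0+2·1+4·0 = 9 | 3·3 = 9
G: 5·0+1·2+5·3+2·0+4·1 = 21 | 3·7 = 21
gcd(5,1,5,2,4,3) = 1

Coefficients: [5, 1, 5, 2, 4, 3]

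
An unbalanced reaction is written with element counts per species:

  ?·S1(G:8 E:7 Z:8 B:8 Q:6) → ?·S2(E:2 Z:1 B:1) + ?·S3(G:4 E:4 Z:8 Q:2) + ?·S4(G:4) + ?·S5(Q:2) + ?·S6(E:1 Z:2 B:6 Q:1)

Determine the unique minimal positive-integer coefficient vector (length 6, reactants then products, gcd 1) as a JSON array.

Coefficients: [2, 4, 1, 3, 4, 2]

G: 2·8 = 16 | 4·0+1·4+3·4+4·0+2·0 = 16
E: 2·7 = 14 | 4·2+1·4+3·0+4·0+2·1 = 14
Z: 2·8 = 16 | 4·1+1·8+3·0+4·0+2·2 = 16
B: 2·8 = 16 | 4·1+1·0+3·0+4·0+2·6 = 16
Q: 2·6 = 12 | 4·0+1·2+3·0+4·2+2·1 = 12
gcd(2,4,1,3,4,2) = 1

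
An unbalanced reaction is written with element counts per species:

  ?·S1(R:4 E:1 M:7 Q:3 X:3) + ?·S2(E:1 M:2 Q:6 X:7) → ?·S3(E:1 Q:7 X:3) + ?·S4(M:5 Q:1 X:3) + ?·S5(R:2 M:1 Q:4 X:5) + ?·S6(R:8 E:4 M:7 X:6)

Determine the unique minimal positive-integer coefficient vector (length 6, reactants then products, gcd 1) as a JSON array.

Coefficients: [3, 4, 3, 4, 2, 1]

R: 3·4+4·0 = 12 | 3·0+4·0+2·2+1·8 = 12
E: 3·1+4·1 = 7 | 3·1+4·0+2·0+1·4 = 7
M: 3·7+4·2 = 29 | 3·0+4·5+2·1+1·7 = 29
Q: 3·3+4·6 = 33 | 3·7+4·1+2·4+1·0 = 33
X: 3·3+4·7 = 37 | 3·3+4·3+2·5+1·6 = 37
gcd(3,4,3,4,2,1) = 1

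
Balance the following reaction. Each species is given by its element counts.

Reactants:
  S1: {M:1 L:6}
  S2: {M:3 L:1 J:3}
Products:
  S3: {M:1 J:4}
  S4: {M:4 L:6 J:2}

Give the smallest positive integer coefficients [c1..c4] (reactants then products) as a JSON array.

M: 4·1+6·3 = 22 | 2·1+5·4 = 22
L: 4·6+6·1 = 30 | 2·0+5·6 = 30
J: 4·0+6·3 = 18 | 2·4+5·2 = 18
gcd(4,6,2,5) = 1

Coefficients: [4, 6, 2, 5]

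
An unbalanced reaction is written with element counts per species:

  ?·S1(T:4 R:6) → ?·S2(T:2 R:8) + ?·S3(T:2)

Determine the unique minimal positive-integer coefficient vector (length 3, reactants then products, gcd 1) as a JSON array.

T: 4·4 = 16 | 3·2+5·2 = 16
R: 4·6 = 24 | 3·8+5·0 = 24
gcd(4,3,5) = 1

Coefficients: [4, 3, 5]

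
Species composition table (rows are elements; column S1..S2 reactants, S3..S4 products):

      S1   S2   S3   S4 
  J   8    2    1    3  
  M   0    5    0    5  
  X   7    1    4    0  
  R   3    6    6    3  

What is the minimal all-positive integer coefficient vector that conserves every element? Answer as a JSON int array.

Coefficients: [1, 5, 3, 5]

J: 1·8+5·2 = 18 | 3·1+5·3 = 18
M: 1·0+5·5 = 25 | 3·0+5·5 = 25
X: 1·7+5·1 = 12 | 3·4+5·0 = 12
R: 1·3+5·6 = 33 | 3·6+5·3 = 33
gcd(1,5,3,5) = 1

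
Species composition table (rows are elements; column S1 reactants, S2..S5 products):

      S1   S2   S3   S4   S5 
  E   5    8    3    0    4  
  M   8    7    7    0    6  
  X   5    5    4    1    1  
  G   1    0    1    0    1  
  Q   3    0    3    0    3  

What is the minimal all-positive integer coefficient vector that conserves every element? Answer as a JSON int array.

Coefficients: [5, 1, 3, 6, 2]

E: 5·5 = 25 | 1·8+3·3+6·0+2·4 = 25
M: 5·8 = 40 | 1·7+3·7+6·0+2·6 = 40
X: 5·5 = 25 | 1·5+3·4+6·1+2·1 = 25
G: 5·1 = 5 | 1·0+3·1+6·0+2·1 = 5
Q: 5·3 = 15 | 1·0+3·3+6·0+2·3 = 15
gcd(5,1,3,6,2) = 1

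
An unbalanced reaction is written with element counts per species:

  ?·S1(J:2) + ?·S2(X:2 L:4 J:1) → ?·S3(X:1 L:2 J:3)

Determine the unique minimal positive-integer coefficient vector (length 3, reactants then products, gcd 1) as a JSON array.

X: 5·0+2·2 = 4 | 4·1 = 4
L: 5·0+2·4 = 8 | 4·2 = 8
J: 5·2+2·1 = 12 | 4·3 = 12
gcd(5,2,4) = 1

Coefficients: [5, 2, 4]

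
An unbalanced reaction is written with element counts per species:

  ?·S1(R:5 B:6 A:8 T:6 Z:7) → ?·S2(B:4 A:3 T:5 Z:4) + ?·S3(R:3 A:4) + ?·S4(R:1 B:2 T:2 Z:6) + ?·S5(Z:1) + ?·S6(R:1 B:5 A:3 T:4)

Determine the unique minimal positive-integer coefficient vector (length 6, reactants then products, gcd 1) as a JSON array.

Coefficients: [4, 2, 5, 3, 2, 2]

R: 4·5 = 20 | 2·0+5·3+3·1+2·0+2·1 = 20
B: 4·6 = 24 | 2·4+5·0+3·2+2·0+2·5 = 24
A: 4·8 = 32 | 2·3+5·4+3·0+2·0+2·3 = 32
T: 4·6 = 24 | 2·5+5·0+3·2+2·0+2·4 = 24
Z: 4·7 = 28 | 2·4+5·0+3·6+2·1+2·0 = 28
gcd(4,2,5,3,2,2) = 1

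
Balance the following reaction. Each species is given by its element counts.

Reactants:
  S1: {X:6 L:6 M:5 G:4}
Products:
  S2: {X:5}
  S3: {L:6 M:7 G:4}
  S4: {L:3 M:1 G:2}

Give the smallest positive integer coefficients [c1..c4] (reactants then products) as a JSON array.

X: 5·6 = 30 | 6·5+3·0+4·0 = 30
L: 5·6 = 30 | 6·0+3·6+4·3 = 30
M: 5·5 = 25 | 6·0+3·7+4·1 = 25
G: 5·4 = 20 | 6·0+3·4+4·2 = 20
gcd(5,6,3,4) = 1

Coefficients: [5, 6, 3, 4]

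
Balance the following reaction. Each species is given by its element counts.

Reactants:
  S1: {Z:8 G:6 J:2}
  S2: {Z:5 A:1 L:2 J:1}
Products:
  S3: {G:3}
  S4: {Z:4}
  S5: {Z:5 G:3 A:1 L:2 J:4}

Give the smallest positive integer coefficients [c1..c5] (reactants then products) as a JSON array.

Coefficients: [3, 2, 4, 6, 2]

Z: 3·8+2·5 = 34 | 4·0+6·4+2·5 = 34
G: 3·6+2·0 = 18 | 4·3+6·0+2·3 = 18
A: 3·0+2·1 = 2 | 4·0+6·0+2·1 = 2
L: 3·0+2·2 = 4 | 4·0+6·0+2·2 = 4
J: 3·2+2·1 = 8 | 4·0+6·0+2·4 = 8
gcd(3,2,4,6,2) = 1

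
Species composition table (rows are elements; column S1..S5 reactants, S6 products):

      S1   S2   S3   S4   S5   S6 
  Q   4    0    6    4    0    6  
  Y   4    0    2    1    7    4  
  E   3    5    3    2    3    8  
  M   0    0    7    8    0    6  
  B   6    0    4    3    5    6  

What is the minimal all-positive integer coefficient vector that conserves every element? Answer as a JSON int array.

Q: 2·4+5·0+4·6+1·4+1·0 = 36 | 6·6 = 36
Y: 2·4+5·0+4·2+1·1+1·7 = 24 | 6·4 = 24
E: 2·3+5·5+4·3+1·2+1·3 = 48 | 6·8 = 48
M: 2·0+5·0+4·7+1·8+1·0 = 36 | 6·6 = 36
B: 2·6+5·0+4·4+1·3+1·5 = 36 | 6·6 = 36
gcd(2,5,4,1,1,6) = 1

Coefficients: [2, 5, 4, 1, 1, 6]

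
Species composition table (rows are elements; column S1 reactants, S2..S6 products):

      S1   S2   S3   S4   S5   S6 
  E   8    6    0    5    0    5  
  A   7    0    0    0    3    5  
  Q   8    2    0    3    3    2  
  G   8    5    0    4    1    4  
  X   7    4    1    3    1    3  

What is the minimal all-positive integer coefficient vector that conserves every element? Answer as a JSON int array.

E: 2·8 = 16 | 1·6+1·0+1·5+3·0+1·5 = 16
A: 2·7 = 14 | 1·0+1·0+1·0+3·3+1·5 = 14
Q: 2·8 = 16 | 1·2+1·0+1·3+3·3+1·2 = 16
G: 2·8 = 16 | 1·5+1·0+1·4+3·1+1·4 = 16
X: 2·7 = 14 | 1·4+1·1+1·3+3·1+1·3 = 14
gcd(2,1,1,1,3,1) = 1

Coefficients: [2, 1, 1, 1, 3, 1]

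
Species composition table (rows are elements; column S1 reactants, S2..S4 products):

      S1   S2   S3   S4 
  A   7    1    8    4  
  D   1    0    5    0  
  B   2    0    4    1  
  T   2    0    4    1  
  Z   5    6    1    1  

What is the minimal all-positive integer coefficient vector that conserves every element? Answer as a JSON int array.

A: 5·7 = 35 | 3·1+1·8+6·4 = 35
D: 5·1 = 5 | 3·0+1·5+6·0 = 5
B: 5·2 = 10 | 3·0+1·4+6·1 = 10
T: 5·2 = 10 | 3·0+1·4+6·1 = 10
Z: 5·5 = 25 | 3·6+1·1+6·1 = 25
gcd(5,3,1,6) = 1

Coefficients: [5, 3, 1, 6]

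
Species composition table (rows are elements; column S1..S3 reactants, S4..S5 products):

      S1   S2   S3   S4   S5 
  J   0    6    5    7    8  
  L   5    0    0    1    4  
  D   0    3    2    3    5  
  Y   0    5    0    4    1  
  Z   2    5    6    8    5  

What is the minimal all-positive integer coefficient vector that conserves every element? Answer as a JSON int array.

J: 2·0+5·6+4·5 = 50 | 6·7+1·8 = 50
L: 2·5+5·0+4·0 = 10 | 6·1+1·4 = 10
D: 2·0+5·3+4·2 = 23 | 6·3+1·5 = 23
Y: 2·0+5·5+4·0 = 25 | 6·4+1·1 = 25
Z: 2·2+5·5+4·6 = 53 | 6·8+1·5 = 53
gcd(2,5,4,6,1) = 1

Coefficients: [2, 5, 4, 6, 1]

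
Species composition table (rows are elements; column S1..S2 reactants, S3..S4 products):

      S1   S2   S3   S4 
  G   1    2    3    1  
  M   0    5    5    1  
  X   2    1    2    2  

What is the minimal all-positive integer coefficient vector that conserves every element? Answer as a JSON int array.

Coefficients: [6, 4, 3, 5]

G: 6·1+4·2 = 14 | 3·3+5·1 = 14
M: 6·0+4·5 = 20 | 3·5+5·1 = 20
X: 6·2+4·1 = 16 | 3·2+5·2 = 16
gcd(6,4,3,5) = 1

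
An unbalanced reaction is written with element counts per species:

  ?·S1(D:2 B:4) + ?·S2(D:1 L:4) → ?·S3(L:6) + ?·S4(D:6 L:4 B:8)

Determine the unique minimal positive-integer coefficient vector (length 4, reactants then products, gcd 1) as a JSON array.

Coefficients: [6, 6, 2, 3]

D: 6·2+6·1 = 18 | 2·0+3·6 = 18
L: 6·0+6·4 = 24 | 2·6+3·4 = 24
B: 6·4+6·0 = 24 | 2·0+3·8 = 24
gcd(6,6,2,3) = 1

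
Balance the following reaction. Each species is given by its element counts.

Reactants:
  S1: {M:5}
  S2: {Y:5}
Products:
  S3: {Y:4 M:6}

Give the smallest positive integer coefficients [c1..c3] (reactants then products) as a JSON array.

Coefficients: [6, 4, 5]

Y: 6·0+4·5 = 20 | 5·4 = 20
M: 6·5+4·0 = 30 | 5·6 = 30
gcd(6,4,5) = 1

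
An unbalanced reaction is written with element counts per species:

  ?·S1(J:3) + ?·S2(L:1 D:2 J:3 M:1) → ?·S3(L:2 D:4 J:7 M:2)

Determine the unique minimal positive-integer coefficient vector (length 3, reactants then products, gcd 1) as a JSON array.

L: 1·0+6·1 = 6 | 3·2 = 6
D: 1·0+6·2 = 12 | 3·4 = 12
J: 1·3+6·3 = 21 | 3·7 = 21
M: 1·0+6·1 = 6 | 3·2 = 6
gcd(1,6,3) = 1

Coefficients: [1, 6, 3]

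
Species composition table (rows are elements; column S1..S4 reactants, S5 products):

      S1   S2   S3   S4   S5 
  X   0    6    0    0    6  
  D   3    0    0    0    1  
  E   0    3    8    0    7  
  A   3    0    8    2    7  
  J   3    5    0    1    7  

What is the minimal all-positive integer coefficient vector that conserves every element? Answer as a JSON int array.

Coefficients: [2, 6, 3, 6, 6]

X: 2·0+6·6+3·0+6·0 = 36 | 6·6 = 36
D: 2·3+6·0+3·0+6·0 = 6 | 6·1 = 6
E: 2·0+6·3+3·8+6·0 = 42 | 6·7 = 42
A: 2·3+6·0+3·8+6·2 = 42 | 6·7 = 42
J: 2·3+6·5+3·0+6·1 = 42 | 6·7 = 42
gcd(2,6,3,6,6) = 1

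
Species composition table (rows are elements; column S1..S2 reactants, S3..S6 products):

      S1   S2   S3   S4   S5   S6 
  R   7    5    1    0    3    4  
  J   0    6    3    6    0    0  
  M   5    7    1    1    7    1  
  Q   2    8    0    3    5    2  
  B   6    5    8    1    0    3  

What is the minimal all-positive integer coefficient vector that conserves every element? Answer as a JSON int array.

Coefficients: [1, 6, 2, 5, 5, 5]

R: 1·7+6·5 = 37 | 2·1+5·0+5·3+5·4 = 37
J: 1·0+6·6 = 36 | 2·3+5·6+5·0+5·0 = 36
M: 1·5+6·7 = 47 | 2·1+5·1+5·7+5·1 = 47
Q: 1·2+6·8 = 50 | 2·0+5·3+5·5+5·2 = 50
B: 1·6+6·5 = 36 | 2·8+5·1+5·0+5·3 = 36
gcd(1,6,2,5,5,5) = 1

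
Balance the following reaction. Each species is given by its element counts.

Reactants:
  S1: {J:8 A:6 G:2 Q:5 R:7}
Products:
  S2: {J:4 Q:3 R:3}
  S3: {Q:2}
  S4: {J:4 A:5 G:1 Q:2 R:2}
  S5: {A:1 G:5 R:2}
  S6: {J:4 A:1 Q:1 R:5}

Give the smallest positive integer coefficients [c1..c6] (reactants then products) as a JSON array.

J: 5·8 = 40 | 1·4+4·0+5·4+1·0+4·4 = 40
A: 5·6 = 30 | 1·0+4·0+5·5+1·1+4·1 = 30
G: 5·2 = 10 | 1·0+4·0+5·1+1·5+4·0 = 10
Q: 5·5 = 25 | 1·3+4·2+5·2+1·0+4·1 = 25
R: 5·7 = 35 | 1·3+4·0+5·2+1·2+4·5 = 35
gcd(5,1,4,5,1,4) = 1

Coefficients: [5, 1, 4, 5, 1, 4]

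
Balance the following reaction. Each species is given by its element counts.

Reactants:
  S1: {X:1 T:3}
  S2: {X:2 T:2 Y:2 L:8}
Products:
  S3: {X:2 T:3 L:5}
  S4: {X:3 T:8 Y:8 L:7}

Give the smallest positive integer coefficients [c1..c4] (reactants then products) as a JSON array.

X: 5·1+4·2 = 13 | 5·2+1·3 = 13
T: 5·3+4·2 = 23 | 5·3+1·8 = 23
Y: 5·0+4·2 = 8 | 5·0+1·8 = 8
L: 5·0+4·8 = 32 | 5·5+1·7 = 32
gcd(5,4,5,1) = 1

Coefficients: [5, 4, 5, 1]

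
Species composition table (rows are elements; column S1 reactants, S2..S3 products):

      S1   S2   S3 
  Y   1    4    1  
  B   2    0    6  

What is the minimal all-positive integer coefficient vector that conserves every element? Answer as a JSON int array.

Coefficients: [6, 1, 2]

Y: 6·1 = 6 | 1·4+2·1 = 6
B: 6·2 = 12 | 1·0+2·6 = 12
gcd(6,1,2) = 1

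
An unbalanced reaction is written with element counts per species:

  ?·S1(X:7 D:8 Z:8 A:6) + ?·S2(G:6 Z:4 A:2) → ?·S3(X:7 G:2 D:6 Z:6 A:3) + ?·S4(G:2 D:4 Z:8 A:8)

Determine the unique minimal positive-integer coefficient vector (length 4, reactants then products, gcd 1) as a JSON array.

X: 2·7+1·0 = 14 | 2·7+1·0 = 14
G: 2·0+1·6 = 6 | 2·2+1·2 = 6
D: 2·8+1·0 = 16 | 2·6+1·4 = 16
Z: 2·8+1·4 = 20 | 2·6+1·8 = 20
A: 2·6+1·2 = 14 | 2·3+1·8 = 14
gcd(2,1,2,1) = 1

Coefficients: [2, 1, 2, 1]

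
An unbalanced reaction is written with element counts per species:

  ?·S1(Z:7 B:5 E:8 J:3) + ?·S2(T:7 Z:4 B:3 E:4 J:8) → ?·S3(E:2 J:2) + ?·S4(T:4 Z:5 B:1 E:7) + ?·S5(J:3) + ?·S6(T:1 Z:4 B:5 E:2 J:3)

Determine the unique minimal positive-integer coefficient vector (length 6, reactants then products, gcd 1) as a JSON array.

Coefficients: [4, 3, 3, 4, 5, 5]

T: 4·0+3·7 = 21 | 3·0+4·4+5·0+5·1 = 21
Z: 4·7+3·4 = 40 | 3·0+4·5+5·0+5·4 = 40
B: 4·5+3·3 = 29 | 3·0+4·1+5·0+5·5 = 29
E: 4·8+3·4 = 44 | 3·2+4·7+5·0+5·2 = 44
J: 4·3+3·8 = 36 | 3·2+4·0+5·3+5·3 = 36
gcd(4,3,3,4,5,5) = 1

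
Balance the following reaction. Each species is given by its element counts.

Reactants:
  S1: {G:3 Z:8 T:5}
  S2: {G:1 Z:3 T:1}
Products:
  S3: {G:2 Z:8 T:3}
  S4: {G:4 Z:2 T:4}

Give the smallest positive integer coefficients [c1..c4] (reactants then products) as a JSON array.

G: 2·3+6·1 = 12 | 4·2+1·4 = 12
Z: 2·8+6·3 = 34 | 4·8+1·2 = 34
T: 2·5+6·1 = 16 | 4·3+1·4 = 16
gcd(2,6,4,1) = 1

Coefficients: [2, 6, 4, 1]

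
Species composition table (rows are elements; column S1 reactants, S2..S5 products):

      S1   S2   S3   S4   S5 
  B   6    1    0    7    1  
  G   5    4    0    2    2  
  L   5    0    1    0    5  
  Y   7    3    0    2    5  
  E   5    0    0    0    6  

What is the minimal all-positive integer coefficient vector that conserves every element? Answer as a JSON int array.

Coefficients: [6, 3, 5, 4, 5]

B: 6·6 = 36 | 3·1+5·0+4·7+5·1 = 36
G: 6·5 = 30 | 3·4+5·0+4·2+5·2 = 30
L: 6·5 = 30 | 3·0+5·1+4·0+5·5 = 30
Y: 6·7 = 42 | 3·3+5·0+4·2+5·5 = 42
E: 6·5 = 30 | 3·0+5·0+4·0+5·6 = 30
gcd(6,3,5,4,5) = 1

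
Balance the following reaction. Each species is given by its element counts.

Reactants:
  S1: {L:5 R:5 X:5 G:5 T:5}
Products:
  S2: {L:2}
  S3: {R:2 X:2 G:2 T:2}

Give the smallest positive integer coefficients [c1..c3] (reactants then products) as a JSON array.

L: 2·5 = 10 | 5·2+5·0 = 10
R: 2·5 = 10 | 5·0+5·2 = 10
X: 2·5 = 10 | 5·0+5·2 = 10
G: 2·5 = 10 | 5·0+5·2 = 10
T: 2·5 = 10 | 5·0+5·2 = 10
gcd(2,5,5) = 1

Coefficients: [2, 5, 5]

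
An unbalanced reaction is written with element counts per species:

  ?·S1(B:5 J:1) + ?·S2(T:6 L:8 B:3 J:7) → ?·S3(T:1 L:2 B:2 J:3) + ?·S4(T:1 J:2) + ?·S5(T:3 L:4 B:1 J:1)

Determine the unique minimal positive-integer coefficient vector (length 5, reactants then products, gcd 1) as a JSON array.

T: 1·0+4·6 = 24 | 6·1+3·1+5·3 = 24
L: 1·0+4·8 = 32 | 6·2+3·0+5·4 = 32
B: 1·5+4·3 = 17 | 6·2+3·0+5·1 = 17
J: 1·1+4·7 = 29 | 6·3+3·2+5·1 = 29
gcd(1,4,6,3,5) = 1

Coefficients: [1, 4, 6, 3, 5]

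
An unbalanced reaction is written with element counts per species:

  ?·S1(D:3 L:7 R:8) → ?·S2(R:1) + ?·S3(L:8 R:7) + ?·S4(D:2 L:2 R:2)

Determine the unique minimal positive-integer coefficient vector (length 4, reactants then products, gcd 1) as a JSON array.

Coefficients: [2, 3, 1, 3]

D: 2·3 = 6 | 3·0+1·0+3·2 = 6
L: 2·7 = 14 | 3·0+1·8+3·2 = 14
R: 2·8 = 16 | 3·1+1·7+3·2 = 16
gcd(2,3,1,3) = 1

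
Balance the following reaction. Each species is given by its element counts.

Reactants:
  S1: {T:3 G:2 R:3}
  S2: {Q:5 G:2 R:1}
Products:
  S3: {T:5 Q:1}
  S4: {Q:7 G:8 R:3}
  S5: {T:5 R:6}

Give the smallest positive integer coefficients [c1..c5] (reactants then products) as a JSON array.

Coefficients: [5, 3, 1, 2, 2]

T: 5·3+3·0 = 15 | 1·5+2·0+2·5 = 15
Q: 5·0+3·5 = 15 | 1·1+2·7+2·0 = 15
G: 5·2+3·2 = 16 | 1·0+2·8+2·0 = 16
R: 5·3+3·1 = 18 | 1·0+2·3+2·6 = 18
gcd(5,3,1,2,2) = 1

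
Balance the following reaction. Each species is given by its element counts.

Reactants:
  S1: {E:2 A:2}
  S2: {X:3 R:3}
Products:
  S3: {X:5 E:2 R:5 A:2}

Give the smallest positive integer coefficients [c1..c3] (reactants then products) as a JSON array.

X: 3·0+5·3 = 15 | 3·5 = 15
E: 3·2+5·0 = 6 | 3·2 = 6
R: 3·0+5·3 = 15 | 3·5 = 15
A: 3·2+5·0 = 6 | 3·2 = 6
gcd(3,5,3) = 1

Coefficients: [3, 5, 3]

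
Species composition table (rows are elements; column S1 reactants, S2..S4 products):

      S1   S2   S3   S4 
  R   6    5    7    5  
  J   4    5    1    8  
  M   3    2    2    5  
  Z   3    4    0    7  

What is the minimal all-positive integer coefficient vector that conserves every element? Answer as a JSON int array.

R: 6·6 = 36 | 1·5+3·7+2·5 = 36
J: 6·4 = 24 | 1·5+3·1+2·8 = 24
M: 6·3 = 18 | 1·2+3·2+2·5 = 18
Z: 6·3 = 18 | 1·4+3·0+2·7 = 18
gcd(6,1,3,2) = 1

Coefficients: [6, 1, 3, 2]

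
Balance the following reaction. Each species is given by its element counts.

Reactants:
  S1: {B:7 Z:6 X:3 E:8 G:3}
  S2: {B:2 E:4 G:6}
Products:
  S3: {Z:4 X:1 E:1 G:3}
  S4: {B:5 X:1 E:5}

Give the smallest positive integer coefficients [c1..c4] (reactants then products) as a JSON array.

B: 4·7+1·2 = 30 | 6·0+6·5 = 30
Z: 4·6+1·0 = 24 | 6·4+6·0 = 24
X: 4·3+1·0 = 12 | 6·1+6·1 = 12
E: 4·8+1·4 = 36 | 6·1+6·5 = 36
G: 4·3+1·6 = 18 | 6·3+6·0 = 18
gcd(4,1,6,6) = 1

Coefficients: [4, 1, 6, 6]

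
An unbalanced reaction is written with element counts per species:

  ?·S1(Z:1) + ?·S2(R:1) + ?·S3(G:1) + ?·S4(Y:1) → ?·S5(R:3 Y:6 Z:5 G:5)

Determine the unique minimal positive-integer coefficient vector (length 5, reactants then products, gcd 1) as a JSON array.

R: 5·0+3·1+5·0+6·0 = 3 | 1·3 = 3
Y: 5·0+3·0+5·0+6·1 = 6 | 1·6 = 6
Z: 5·1+3·0+5·0+6·0 = 5 | 1·5 = 5
G: 5·0+3·0+5·1+6·0 = 5 | 1·5 = 5
gcd(5,3,5,6,1) = 1

Coefficients: [5, 3, 5, 6, 1]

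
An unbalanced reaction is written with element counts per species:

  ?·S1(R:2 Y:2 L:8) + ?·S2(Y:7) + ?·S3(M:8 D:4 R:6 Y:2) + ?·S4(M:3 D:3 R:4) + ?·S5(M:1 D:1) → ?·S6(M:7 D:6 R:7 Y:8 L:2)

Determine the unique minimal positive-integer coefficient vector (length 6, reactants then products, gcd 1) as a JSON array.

M: 1·0+4·0+1·8+5·3+5·1 = 28 | 4·7 = 28
D: 1·0+4·0+1·4+5·3+5·1 = 24 | 4·6 = 24
R: 1·2+4·0+1·6+5·4+5·0 = 28 | 4·7 = 28
Y: 1·2+4·7+1·2+5·0+5·0 = 32 | 4·8 = 32
L: 1·8+4·0+1·0+5·0+5·0 = 8 | 4·2 = 8
gcd(1,4,1,5,5,4) = 1

Coefficients: [1, 4, 1, 5, 5, 4]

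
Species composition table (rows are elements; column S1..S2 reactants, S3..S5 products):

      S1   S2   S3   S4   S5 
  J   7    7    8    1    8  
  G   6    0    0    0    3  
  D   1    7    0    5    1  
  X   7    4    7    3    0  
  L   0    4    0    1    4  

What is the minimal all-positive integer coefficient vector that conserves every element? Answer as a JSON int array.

Coefficients: [1, 3, 1, 4, 2]

J: 1·7+3·7 = 28 | 1·8+4·1+2·8 = 28
G: 1·6+3·0 = 6 | 1·0+4·0+2·3 = 6
D: 1·1+3·7 = 22 | 1·0+4·5+2·1 = 22
X: 1·7+3·4 = 19 | 1·7+4·3+2·0 = 19
L: 1·0+3·4 = 12 | 1·0+4·1+2·4 = 12
gcd(1,3,1,4,2) = 1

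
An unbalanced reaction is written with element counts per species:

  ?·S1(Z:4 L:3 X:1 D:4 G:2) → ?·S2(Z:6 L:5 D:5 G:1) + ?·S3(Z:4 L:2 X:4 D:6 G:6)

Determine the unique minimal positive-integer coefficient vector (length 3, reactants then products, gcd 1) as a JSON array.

Coefficients: [4, 2, 1]

Z: 4·4 = 16 | 2·6+1·4 = 16
L: 4·3 = 12 | 2·5+1·2 = 12
X: 4·1 = 4 | 2·0+1·4 = 4
D: 4·4 = 16 | 2·5+1·6 = 16
G: 4·2 = 8 | 2·1+1·6 = 8
gcd(4,2,1) = 1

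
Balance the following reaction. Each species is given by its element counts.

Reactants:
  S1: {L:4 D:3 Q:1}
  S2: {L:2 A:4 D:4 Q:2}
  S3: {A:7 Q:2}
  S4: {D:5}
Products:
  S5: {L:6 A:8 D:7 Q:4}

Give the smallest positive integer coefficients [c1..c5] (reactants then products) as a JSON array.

Coefficients: [6, 3, 4, 1, 5]

L: 6·4+3·2+4·0+1·0 = 30 | 5·6 = 30
A: 6·0+3·4+4·7+1·0 = 40 | 5·8 = 40
D: 6·3+3·4+4·0+1·5 = 35 | 5·7 = 35
Q: 6·1+3·2+4·2+1·0 = 20 | 5·4 = 20
gcd(6,3,4,1,5) = 1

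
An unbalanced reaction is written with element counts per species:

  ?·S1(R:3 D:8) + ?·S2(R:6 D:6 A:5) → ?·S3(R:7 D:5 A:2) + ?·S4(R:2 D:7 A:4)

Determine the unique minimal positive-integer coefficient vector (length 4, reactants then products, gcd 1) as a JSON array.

R: 3·3+6·6 = 45 | 5·7+5·2 = 45
D: 3·8+6·6 = 60 | 5·5+5·7 = 60
A: 3·0+6·5 = 30 | 5·2+5·4 = 30
gcd(3,6,5,5) = 1

Coefficients: [3, 6, 5, 5]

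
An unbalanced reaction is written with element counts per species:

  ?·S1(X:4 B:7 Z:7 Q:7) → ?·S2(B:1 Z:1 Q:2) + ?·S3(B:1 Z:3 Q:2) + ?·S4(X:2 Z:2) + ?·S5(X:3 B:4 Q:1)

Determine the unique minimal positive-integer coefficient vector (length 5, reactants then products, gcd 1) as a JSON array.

X: 2·4 = 8 | 3·0+3·0+1·2+2·3 = 8
B: 2·7 = 14 | 3·1+3·1+1·0+2·4 = 14
Z: 2·7 = 14 | 3·1+3·3+1·2+2·0 = 14
Q: 2·7 = 14 | 3·2+3·2+1·0+2·1 = 14
gcd(2,3,3,1,2) = 1

Coefficients: [2, 3, 3, 1, 2]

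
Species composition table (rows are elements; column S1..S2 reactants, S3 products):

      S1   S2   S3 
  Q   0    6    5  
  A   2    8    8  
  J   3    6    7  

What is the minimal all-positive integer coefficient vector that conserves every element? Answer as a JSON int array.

Coefficients: [4, 5, 6]

Q: 4·0+5·6 = 30 | 6·5 = 30
A: 4·2+5·8 = 48 | 6·8 = 48
J: 4·3+5·6 = 42 | 6·7 = 42
gcd(4,5,6) = 1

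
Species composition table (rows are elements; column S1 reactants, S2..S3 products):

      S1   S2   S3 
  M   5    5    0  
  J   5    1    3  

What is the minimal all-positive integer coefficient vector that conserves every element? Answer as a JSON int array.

M: 3·5 = 15 | 3·5+4·0 = 15
J: 3·5 = 15 | 3·1+4·3 = 15
gcd(3,3,4) = 1

Coefficients: [3, 3, 4]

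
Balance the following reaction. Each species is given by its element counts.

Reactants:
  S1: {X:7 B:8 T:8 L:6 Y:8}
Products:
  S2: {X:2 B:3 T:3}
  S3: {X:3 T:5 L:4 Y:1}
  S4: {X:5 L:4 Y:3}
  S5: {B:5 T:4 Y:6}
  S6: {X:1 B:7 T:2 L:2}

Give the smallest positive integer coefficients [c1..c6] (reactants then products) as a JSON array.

X: 6·7 = 42 | 3·2+3·3+5·5+5·0+2·1 = 42
B: 6·8 = 48 | 3·3+3·0+5·0+5·5+2·7 = 48
T: 6·8 = 48 | 3·3+3·5+5·0+5·4+2·2 = 48
L: 6·6 = 36 | 3·0+3·4+5·4+5·0+2·2 = 36
Y: 6·8 = 48 | 3·0+3·1+5·3+5·6+2·0 = 48
gcd(6,3,3,5,5,2) = 1

Coefficients: [6, 3, 3, 5, 5, 2]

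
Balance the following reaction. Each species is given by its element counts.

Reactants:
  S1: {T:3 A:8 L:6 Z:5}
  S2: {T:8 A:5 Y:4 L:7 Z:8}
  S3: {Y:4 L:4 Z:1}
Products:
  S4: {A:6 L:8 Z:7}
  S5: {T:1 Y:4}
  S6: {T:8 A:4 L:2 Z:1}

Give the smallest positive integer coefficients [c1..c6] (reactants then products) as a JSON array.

T: 4·3+2·8+2·0 = 28 | 5·0+4·1+3·8 = 28
A: 4·8+2·5+2·0 = 42 | 5·6+4·0+3·4 = 42
Y: 4·0+2·4+2·4 = 16 | 5·0+4·4+3·0 = 16
L: 4·6+2·7+2·4 = 46 | 5·8+4·0+3·2 = 46
Z: 4·5+2·8+2·1 = 38 | 5·7+4·0+3·1 = 38
gcd(4,2,2,5,4,3) = 1

Coefficients: [4, 2, 2, 5, 4, 3]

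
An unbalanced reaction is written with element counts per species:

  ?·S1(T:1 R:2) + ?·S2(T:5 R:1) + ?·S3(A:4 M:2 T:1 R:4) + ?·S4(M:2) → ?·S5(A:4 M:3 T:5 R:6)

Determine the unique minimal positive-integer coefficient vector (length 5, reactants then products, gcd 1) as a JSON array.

A: 4·0+4·0+6·4+3·0 = 24 | 6·4 = 24
M: 4·0+4·0+6·2+3·2 = 18 | 6·3 = 18
T: 4·1+4·5+6·1+3·0 = 30 | 6·5 = 30
R: 4·2+4·1+6·4+3·0 = 36 | 6·6 = 36
gcd(4,4,6,3,6) = 1

Coefficients: [4, 4, 6, 3, 6]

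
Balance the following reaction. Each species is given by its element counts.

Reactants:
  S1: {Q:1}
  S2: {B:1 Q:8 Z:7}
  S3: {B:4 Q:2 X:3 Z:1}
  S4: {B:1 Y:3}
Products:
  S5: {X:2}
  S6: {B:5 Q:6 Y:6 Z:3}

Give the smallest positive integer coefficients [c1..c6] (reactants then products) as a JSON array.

Coefficients: [6, 1, 2, 6, 3, 3]

B: 6·0+1·1+2·4+6·1 = 15 | 3·0+3·5 = 15
Q: 6·1+1·8+2·2+6·0 = 18 | 3·0+3·6 = 18
X: 6·0+1·0+2·3+6·0 = 6 | 3·2+3·0 = 6
Y: 6·0+1·0+2·0+6·3 = 18 | 3·0+3·6 = 18
Z: 6·0+1·7+2·1+6·0 = 9 | 3·0+3·3 = 9
gcd(6,1,2,6,3,3) = 1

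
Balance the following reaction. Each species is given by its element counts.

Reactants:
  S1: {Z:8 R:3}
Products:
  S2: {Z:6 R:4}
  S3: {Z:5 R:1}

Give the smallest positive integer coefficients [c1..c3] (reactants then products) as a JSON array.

Coefficients: [2, 1, 2]

Z: 2·8 = 16 | 1·6+2·5 = 16
R: 2·3 = 6 | 1·4+2·1 = 6
gcd(2,1,2) = 1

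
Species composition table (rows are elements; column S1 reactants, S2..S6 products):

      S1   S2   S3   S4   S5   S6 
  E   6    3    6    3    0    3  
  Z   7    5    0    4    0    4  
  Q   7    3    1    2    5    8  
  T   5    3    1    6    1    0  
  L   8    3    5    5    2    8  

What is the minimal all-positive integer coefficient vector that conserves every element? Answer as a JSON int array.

Coefficients: [4, 4, 1, 1, 1, 1]

E: 4·6 = 24 | 4·3+1·6+1·3+1·0+1·3 = 24
Z: 4·7 = 28 | 4·5+1·0+1·4+1·0+1·4 = 28
Q: 4·7 = 28 | 4·3+1·1+1·2+1·5+1·8 = 28
T: 4·5 = 20 | 4·3+1·1+1·6+1·1+1·0 = 20
L: 4·8 = 32 | 4·3+1·5+1·5+1·2+1·8 = 32
gcd(4,4,1,1,1,1) = 1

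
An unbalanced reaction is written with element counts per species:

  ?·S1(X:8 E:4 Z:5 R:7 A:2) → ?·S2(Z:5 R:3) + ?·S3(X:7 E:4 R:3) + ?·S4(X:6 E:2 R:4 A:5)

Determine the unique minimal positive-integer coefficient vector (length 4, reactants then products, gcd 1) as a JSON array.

X: 5·8 = 40 | 5·0+4·7+2·6 = 40
E: 5·4 = 20 | 5·0+4·4+2·2 = 20
Z: 5·5 = 25 | 5·5+4·0+2·0 = 25
R: 5·7 = 35 | 5·3+4·3+2·4 = 35
A: 5·2 = 10 | 5·0+4·0+2·5 = 10
gcd(5,5,4,2) = 1

Coefficients: [5, 5, 4, 2]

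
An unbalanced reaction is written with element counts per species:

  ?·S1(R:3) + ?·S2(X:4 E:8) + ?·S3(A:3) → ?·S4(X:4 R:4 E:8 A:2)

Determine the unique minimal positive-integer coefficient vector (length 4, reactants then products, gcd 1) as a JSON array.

Coefficients: [4, 3, 2, 3]

X: 4·0+3·4+2·0 = 12 | 3·4 = 12
R: 4·3+3·0+2·0 = 12 | 3·4 = 12
E: 4·0+3·8+2·0 = 24 | 3·8 = 24
A: 4·0+3·0+2·3 = 6 | 3·2 = 6
gcd(4,3,2,3) = 1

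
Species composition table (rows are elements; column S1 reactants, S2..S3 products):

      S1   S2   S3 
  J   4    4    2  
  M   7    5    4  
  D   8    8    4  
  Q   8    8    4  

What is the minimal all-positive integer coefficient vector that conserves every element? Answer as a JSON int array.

Coefficients: [3, 1, 4]

J: 3·4 = 12 | 1·4+4·2 = 12
M: 3·7 = 21 | 1·5+4·4 = 21
D: 3·8 = 24 | 1·8+4·4 = 24
Q: 3·8 = 24 | 1·8+4·4 = 24
gcd(3,1,4) = 1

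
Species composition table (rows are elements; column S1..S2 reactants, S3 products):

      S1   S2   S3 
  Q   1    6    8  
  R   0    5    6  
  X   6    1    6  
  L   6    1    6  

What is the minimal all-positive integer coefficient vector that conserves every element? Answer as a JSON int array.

Coefficients: [4, 6, 5]

Q: 4·1+6·6 = 40 | 5·8 = 40
R: 4·0+6·5 = 30 | 5·6 = 30
X: 4·6+6·1 = 30 | 5·6 = 30
L: 4·6+6·1 = 30 | 5·6 = 30
gcd(4,6,5) = 1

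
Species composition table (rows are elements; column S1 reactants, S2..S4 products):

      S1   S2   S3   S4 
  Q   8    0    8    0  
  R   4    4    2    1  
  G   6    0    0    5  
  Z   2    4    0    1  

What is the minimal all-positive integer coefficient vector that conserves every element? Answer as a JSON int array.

Coefficients: [5, 1, 5, 6]

Q: 5·8 = 40 | 1·0+5·8+6·0 = 40
R: 5·4 = 20 | 1·4+5·2+6·1 = 20
G: 5·6 = 30 | 1·0+5·0+6·5 = 30
Z: 5·2 = 10 | 1·4+5·0+6·1 = 10
gcd(5,1,5,6) = 1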